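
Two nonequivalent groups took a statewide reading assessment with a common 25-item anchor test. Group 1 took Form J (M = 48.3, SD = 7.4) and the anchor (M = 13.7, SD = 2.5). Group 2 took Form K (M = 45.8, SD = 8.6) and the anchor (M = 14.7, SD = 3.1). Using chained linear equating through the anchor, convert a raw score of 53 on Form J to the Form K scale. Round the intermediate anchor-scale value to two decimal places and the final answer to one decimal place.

Form J → anchor (Group 1): v = (2.5/7.4)(53 − 48.3) + 13.7 = 15.29
anchor → Form K (Group 2): y = (8.6/3.1)(15.29 − 14.7) + 45.8 = 47.4

47.4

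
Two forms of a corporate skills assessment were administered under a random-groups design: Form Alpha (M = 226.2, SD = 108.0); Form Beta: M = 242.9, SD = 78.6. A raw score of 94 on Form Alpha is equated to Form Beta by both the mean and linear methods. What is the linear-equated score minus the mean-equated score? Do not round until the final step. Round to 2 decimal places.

Mean-equated: 94 + (242.9 − 226.2) = 110.70
Linear-equated: (78.6/108.0)(94 − 226.2) + 242.9 = 146.688
Difference = 146.688 − 110.70 = 35.99

35.99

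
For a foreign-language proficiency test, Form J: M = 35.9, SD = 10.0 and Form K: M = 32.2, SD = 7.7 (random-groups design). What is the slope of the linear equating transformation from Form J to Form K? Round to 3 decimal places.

0.770

A = SD_Y / SD_X = 7.7 / 10.0 = 0.770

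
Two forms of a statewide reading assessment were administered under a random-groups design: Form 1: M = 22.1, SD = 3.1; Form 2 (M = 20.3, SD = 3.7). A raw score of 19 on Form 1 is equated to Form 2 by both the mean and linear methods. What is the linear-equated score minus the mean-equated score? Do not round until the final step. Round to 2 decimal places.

Mean-equated: 19 + (20.3 − 22.1) = 17.20
Linear-equated: (3.7/3.1)(19 − 22.1) + 20.3 = 16.600
Difference = 16.600 − 17.20 = -0.60

-0.60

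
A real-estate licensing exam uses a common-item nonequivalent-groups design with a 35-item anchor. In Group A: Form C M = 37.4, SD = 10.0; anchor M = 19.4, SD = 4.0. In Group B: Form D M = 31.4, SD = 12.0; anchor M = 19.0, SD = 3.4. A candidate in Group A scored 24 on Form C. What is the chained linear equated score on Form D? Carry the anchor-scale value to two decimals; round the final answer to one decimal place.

Form C → anchor (Group A): v = (4.0/10.0)(24 − 37.4) + 19.4 = 14.04
anchor → Form D (Group B): y = (12.0/3.4)(14.04 − 19.0) + 31.4 = 13.9

13.9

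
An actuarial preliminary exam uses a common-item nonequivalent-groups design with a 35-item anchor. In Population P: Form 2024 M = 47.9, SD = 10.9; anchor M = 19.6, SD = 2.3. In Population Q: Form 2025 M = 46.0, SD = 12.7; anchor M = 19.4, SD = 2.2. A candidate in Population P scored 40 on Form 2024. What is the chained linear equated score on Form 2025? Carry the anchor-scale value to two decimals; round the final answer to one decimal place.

37.5

Form 2024 → anchor (Population P): v = (2.3/10.9)(40 − 47.9) + 19.6 = 17.93
anchor → Form 2025 (Population Q): y = (12.7/2.2)(17.93 − 19.4) + 46.0 = 37.5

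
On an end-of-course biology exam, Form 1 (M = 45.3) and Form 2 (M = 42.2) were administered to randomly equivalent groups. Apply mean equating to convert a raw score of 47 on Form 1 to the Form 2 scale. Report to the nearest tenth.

43.9

Mean equating: y = x + (M_Y − M_X) = 47 + (42.2 − 45.3) = 43.9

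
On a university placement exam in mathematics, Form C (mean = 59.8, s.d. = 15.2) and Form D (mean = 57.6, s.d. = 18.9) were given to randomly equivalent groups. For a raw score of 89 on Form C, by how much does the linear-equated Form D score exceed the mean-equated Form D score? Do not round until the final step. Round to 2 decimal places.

7.11

Mean-equated: 89 + (57.6 − 59.8) = 86.80
Linear-equated: (18.9/15.2)(89 − 59.8) + 57.6 = 93.908
Difference = 93.908 − 86.80 = 7.11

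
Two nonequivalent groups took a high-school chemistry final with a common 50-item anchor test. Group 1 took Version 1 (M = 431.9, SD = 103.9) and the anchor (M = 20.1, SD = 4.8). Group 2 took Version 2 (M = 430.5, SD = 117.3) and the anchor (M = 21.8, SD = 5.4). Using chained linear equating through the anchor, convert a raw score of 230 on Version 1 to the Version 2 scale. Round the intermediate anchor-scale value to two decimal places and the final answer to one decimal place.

190.9

Version 1 → anchor (Group 1): v = (4.8/103.9)(230 − 431.9) + 20.1 = 10.77
anchor → Version 2 (Group 2): y = (117.3/5.4)(10.77 − 21.8) + 430.5 = 190.9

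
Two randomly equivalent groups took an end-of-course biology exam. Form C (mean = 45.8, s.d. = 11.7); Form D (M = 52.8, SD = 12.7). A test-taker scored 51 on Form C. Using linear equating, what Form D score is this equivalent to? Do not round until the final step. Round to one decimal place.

Linear equating: y = (SD_Y/SD_X)(x − M_X) + M_Y
y = (12.7/11.7)(51 − 45.8) + 52.8
y = 1.085470 × 5.2 + 52.8 = 5.6444 + 52.8 = 58.4

58.4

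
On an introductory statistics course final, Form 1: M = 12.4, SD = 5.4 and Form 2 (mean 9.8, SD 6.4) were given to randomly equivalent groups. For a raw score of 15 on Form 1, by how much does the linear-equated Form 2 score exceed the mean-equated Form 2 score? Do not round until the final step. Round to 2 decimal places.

Mean-equated: 15 + (9.8 − 12.4) = 12.40
Linear-equated: (6.4/5.4)(15 − 12.4) + 9.8 = 12.881
Difference = 12.881 − 12.40 = 0.48

0.48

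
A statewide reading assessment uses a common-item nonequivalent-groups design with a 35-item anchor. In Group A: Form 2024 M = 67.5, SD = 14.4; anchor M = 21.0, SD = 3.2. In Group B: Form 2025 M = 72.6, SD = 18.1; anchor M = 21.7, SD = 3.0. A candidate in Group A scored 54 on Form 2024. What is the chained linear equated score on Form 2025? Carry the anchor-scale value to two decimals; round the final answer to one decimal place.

Form 2024 → anchor (Group A): v = (3.2/14.4)(54 − 67.5) + 21.0 = 18.00
anchor → Form 2025 (Group B): y = (18.1/3.0)(18.00 − 21.7) + 72.6 = 50.3

50.3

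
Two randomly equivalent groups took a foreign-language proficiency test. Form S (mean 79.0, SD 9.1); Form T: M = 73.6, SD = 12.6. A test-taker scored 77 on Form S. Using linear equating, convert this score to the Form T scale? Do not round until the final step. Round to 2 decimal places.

Linear equating: y = (SD_Y/SD_X)(x − M_X) + M_Y
y = (12.6/9.1)(77 − 79.0) + 73.6
y = 1.384615 × -2.0 + 73.6 = -2.7692 + 73.6 = 70.83

70.83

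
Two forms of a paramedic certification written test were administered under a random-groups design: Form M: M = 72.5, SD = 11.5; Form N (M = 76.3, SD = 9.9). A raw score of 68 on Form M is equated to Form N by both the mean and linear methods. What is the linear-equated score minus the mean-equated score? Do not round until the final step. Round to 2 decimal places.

0.63

Mean-equated: 68 + (76.3 − 72.5) = 71.80
Linear-equated: (9.9/11.5)(68 − 72.5) + 76.3 = 72.426
Difference = 72.426 − 71.80 = 0.63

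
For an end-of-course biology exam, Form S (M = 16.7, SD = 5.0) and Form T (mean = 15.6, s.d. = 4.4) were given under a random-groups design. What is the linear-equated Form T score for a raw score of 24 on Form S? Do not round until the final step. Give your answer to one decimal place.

Linear equating: y = (SD_Y/SD_X)(x − M_X) + M_Y
y = (4.4/5.0)(24 − 16.7) + 15.6
y = 0.880000 × 7.3 + 15.6 = 6.4240 + 15.6 = 22.0

22.0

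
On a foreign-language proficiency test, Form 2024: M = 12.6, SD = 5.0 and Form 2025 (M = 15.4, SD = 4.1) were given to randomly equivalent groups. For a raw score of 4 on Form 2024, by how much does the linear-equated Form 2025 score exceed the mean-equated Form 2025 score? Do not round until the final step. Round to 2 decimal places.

1.55

Mean-equated: 4 + (15.4 − 12.6) = 6.80
Linear-equated: (4.1/5.0)(4 − 12.6) + 15.4 = 8.348
Difference = 8.348 − 6.80 = 1.55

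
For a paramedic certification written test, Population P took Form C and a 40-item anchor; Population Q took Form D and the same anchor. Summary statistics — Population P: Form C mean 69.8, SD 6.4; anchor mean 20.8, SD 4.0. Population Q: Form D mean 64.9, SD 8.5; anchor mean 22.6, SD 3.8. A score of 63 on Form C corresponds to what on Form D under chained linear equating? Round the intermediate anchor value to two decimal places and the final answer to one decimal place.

Form C → anchor (Population P): v = (4.0/6.4)(63 − 69.8) + 20.8 = 16.55
anchor → Form D (Population Q): y = (8.5/3.8)(16.55 − 22.6) + 64.9 = 51.4

51.4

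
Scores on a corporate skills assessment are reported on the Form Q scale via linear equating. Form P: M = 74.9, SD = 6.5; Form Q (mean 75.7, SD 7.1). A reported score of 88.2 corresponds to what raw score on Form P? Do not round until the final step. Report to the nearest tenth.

Invert y = (SD_Y/SD_X)(x − M_X) + M_Y:
x = (SD_X/SD_Y)(y − M_Y) + M_X = (6.5/7.1)(88.2 − 75.7) + 74.9
x = 0.915493 × 12.500 + 74.9 = 86.3

86.3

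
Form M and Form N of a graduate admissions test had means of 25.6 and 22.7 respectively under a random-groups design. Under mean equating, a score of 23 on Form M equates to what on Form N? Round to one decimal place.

20.1

Mean equating: y = x + (M_Y − M_X) = 23 + (22.7 − 25.6) = 20.1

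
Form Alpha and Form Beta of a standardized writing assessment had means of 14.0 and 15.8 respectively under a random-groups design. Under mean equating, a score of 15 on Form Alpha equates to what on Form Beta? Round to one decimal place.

Mean equating: y = x + (M_Y − M_X) = 15 + (15.8 − 14.0) = 16.8

16.8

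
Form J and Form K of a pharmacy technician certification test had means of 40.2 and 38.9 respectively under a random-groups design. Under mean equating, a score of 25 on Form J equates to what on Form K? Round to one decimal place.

Mean equating: y = x + (M_Y − M_X) = 25 + (38.9 − 40.2) = 23.7

23.7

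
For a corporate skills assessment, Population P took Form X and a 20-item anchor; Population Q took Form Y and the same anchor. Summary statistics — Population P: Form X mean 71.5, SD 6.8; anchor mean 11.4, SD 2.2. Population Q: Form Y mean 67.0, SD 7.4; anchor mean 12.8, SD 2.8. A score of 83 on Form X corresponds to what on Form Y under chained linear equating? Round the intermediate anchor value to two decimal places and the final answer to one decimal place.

73.1

Form X → anchor (Population P): v = (2.2/6.8)(83 − 71.5) + 11.4 = 15.12
anchor → Form Y (Population Q): y = (7.4/2.8)(15.12 − 12.8) + 67.0 = 73.1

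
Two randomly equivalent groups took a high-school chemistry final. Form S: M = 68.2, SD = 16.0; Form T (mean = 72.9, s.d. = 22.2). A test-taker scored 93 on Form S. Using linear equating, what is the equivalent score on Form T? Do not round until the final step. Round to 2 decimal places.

107.31

Linear equating: y = (SD_Y/SD_X)(x − M_X) + M_Y
y = (22.2/16.0)(93 − 68.2) + 72.9
y = 1.387500 × 24.8 + 72.9 = 34.4100 + 72.9 = 107.31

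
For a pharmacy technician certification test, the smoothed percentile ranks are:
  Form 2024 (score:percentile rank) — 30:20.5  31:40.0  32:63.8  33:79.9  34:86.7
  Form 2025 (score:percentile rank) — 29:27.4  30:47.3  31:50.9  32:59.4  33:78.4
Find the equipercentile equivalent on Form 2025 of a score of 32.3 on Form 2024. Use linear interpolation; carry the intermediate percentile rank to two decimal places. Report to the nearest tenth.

PR of 32.3 on Form 2024: 63.8 + (32.3 − 32)/(33 − 32) × (79.9 − 63.8) = 68.63
On Form 2025, PR 68.63 falls between score 32 (PR 59.4) and 33 (PR 78.4).
Interpolate: 32 + (68.63 − 59.4)/(78.4 − 59.4) × (33 − 32) = 32.5

32.5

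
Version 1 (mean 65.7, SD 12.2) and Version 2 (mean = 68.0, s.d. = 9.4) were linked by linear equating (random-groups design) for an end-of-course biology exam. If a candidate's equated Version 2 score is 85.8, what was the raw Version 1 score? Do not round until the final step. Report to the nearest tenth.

Invert y = (SD_Y/SD_X)(x − M_X) + M_Y:
x = (SD_X/SD_Y)(y − M_Y) + M_X = (12.2/9.4)(85.8 − 68.0) + 65.7
x = 1.297872 × 17.800 + 65.7 = 88.8

88.8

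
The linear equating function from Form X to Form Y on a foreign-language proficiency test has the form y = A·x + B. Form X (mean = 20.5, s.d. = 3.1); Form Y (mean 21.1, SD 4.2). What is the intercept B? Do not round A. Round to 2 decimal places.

-6.67

A = SD_Y / SD_X = 4.2 / 3.1 = 1.354839
B = M_Y − A·M_X = 21.1 − 1.354839 × 20.5 = -6.67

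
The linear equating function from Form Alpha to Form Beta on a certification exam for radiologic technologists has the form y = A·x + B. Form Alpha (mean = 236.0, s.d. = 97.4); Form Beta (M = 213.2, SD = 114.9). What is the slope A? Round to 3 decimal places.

1.180

A = SD_Y / SD_X = 114.9 / 97.4 = 1.180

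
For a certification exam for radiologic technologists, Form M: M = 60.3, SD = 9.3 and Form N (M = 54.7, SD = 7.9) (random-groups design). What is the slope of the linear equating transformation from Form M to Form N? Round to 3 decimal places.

0.849

A = SD_Y / SD_X = 7.9 / 9.3 = 0.849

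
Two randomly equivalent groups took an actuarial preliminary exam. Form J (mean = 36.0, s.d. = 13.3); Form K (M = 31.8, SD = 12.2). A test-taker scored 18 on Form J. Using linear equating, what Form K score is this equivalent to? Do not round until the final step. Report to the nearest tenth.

15.3

Linear equating: y = (SD_Y/SD_X)(x − M_X) + M_Y
y = (12.2/13.3)(18 − 36.0) + 31.8
y = 0.917293 × -18.0 + 31.8 = -16.5113 + 31.8 = 15.3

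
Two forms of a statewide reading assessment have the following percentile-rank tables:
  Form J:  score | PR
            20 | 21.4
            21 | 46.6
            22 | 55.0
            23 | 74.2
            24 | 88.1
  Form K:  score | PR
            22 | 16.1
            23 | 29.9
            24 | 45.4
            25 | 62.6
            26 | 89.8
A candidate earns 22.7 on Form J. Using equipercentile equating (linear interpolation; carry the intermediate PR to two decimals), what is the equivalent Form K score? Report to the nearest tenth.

25.2

PR of 22.7 on Form J: 55.0 + (22.7 − 22)/(23 − 22) × (74.2 − 55.0) = 68.44
On Form K, PR 68.44 falls between score 25 (PR 62.6) and 26 (PR 89.8).
Interpolate: 25 + (68.44 − 62.6)/(89.8 − 62.6) × (26 − 25) = 25.2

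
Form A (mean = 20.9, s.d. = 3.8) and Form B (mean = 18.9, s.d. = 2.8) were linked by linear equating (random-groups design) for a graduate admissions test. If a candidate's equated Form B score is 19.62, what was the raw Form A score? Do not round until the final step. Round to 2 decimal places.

21.88

Invert y = (SD_Y/SD_X)(x − M_X) + M_Y:
x = (SD_X/SD_Y)(y − M_Y) + M_X = (3.8/2.8)(19.62 − 18.9) + 20.9
x = 1.357143 × 0.720 + 20.9 = 21.88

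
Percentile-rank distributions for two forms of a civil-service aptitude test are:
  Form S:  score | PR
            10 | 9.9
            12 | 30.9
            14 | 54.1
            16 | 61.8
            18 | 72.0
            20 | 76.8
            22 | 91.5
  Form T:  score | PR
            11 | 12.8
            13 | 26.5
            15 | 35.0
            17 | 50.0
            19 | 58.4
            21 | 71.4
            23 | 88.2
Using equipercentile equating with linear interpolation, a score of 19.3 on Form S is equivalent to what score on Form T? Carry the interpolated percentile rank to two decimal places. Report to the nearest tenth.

21.4

PR of 19.3 on Form S: 72.0 + (19.3 − 18)/(20 − 18) × (76.8 − 72.0) = 75.12
On Form T, PR 75.12 falls between score 21 (PR 71.4) and 23 (PR 88.2).
Interpolate: 21 + (75.12 − 71.4)/(88.2 − 71.4) × (23 − 21) = 21.4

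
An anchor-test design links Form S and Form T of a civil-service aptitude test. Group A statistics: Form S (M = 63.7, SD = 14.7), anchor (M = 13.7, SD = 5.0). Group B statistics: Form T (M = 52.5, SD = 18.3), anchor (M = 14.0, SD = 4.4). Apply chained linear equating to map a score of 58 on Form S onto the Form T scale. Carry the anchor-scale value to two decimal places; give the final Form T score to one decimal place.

Form S → anchor (Group A): v = (5.0/14.7)(58 − 63.7) + 13.7 = 11.76
anchor → Form T (Group B): y = (18.3/4.4)(11.76 − 14.0) + 52.5 = 43.2

43.2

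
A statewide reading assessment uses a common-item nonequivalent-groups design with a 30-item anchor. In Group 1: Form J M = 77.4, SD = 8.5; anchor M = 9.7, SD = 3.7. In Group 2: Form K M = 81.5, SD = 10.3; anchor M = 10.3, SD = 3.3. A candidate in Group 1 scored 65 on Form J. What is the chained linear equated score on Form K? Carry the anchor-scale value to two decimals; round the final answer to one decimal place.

Form J → anchor (Group 1): v = (3.7/8.5)(65 − 77.4) + 9.7 = 4.30
anchor → Form K (Group 2): y = (10.3/3.3)(4.30 − 10.3) + 81.5 = 62.8

62.8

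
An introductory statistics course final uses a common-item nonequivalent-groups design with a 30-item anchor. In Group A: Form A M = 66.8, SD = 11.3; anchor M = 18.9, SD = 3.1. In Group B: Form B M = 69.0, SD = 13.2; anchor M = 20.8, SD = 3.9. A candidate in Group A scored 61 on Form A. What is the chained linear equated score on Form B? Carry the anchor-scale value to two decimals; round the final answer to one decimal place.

57.2

Form A → anchor (Group A): v = (3.1/11.3)(61 − 66.8) + 18.9 = 17.31
anchor → Form B (Group B): y = (13.2/3.9)(17.31 − 20.8) + 69.0 = 57.2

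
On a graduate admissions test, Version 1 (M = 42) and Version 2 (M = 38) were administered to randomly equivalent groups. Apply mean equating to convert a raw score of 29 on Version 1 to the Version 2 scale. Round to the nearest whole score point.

Mean equating: y = x + (M_Y − M_X) = 29 + (38 − 42) = 25

25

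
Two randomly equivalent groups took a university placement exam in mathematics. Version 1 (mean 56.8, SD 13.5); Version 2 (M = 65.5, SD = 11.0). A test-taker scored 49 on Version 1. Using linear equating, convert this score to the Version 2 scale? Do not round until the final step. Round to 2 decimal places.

Linear equating: y = (SD_Y/SD_X)(x − M_X) + M_Y
y = (11.0/13.5)(49 − 56.8) + 65.5
y = 0.814815 × -7.8 + 65.5 = -6.3556 + 65.5 = 59.14

59.14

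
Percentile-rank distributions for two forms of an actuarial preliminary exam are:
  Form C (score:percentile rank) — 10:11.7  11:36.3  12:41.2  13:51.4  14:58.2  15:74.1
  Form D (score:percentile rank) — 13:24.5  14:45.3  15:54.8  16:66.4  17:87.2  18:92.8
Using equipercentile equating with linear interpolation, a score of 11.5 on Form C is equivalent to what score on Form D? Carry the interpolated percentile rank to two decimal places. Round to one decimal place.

13.7

PR of 11.5 on Form C: 36.3 + (11.5 − 11)/(12 − 11) × (41.2 − 36.3) = 38.75
On Form D, PR 38.75 falls between score 13 (PR 24.5) and 14 (PR 45.3).
Interpolate: 13 + (38.75 − 24.5)/(45.3 − 24.5) × (14 − 13) = 13.7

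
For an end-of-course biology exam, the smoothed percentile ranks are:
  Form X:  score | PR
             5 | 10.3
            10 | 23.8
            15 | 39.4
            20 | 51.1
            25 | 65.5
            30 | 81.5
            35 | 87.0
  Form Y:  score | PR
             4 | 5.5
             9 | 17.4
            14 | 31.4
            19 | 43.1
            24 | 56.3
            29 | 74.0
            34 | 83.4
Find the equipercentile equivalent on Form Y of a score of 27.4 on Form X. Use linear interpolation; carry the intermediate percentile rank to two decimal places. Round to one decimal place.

28.8

PR of 27.4 on Form X: 65.5 + (27.4 − 25)/(30 − 25) × (81.5 − 65.5) = 73.18
On Form Y, PR 73.18 falls between score 24 (PR 56.3) and 29 (PR 74.0).
Interpolate: 24 + (73.18 − 56.3)/(74.0 − 56.3) × (29 − 24) = 28.8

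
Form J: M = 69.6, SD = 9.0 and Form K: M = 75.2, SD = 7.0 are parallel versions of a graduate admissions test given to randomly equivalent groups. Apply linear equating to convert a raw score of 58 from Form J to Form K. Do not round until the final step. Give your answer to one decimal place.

66.2

Linear equating: y = (SD_Y/SD_X)(x − M_X) + M_Y
y = (7.0/9.0)(58 − 69.6) + 75.2
y = 0.777778 × -11.6 + 75.2 = -9.0222 + 75.2 = 66.2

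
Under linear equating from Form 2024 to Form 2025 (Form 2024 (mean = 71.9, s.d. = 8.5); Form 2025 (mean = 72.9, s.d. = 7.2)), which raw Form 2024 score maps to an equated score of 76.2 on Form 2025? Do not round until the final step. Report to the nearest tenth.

Invert y = (SD_Y/SD_X)(x − M_X) + M_Y:
x = (SD_X/SD_Y)(y − M_Y) + M_X = (8.5/7.2)(76.2 − 72.9) + 71.9
x = 1.180556 × 3.300 + 71.9 = 75.8

75.8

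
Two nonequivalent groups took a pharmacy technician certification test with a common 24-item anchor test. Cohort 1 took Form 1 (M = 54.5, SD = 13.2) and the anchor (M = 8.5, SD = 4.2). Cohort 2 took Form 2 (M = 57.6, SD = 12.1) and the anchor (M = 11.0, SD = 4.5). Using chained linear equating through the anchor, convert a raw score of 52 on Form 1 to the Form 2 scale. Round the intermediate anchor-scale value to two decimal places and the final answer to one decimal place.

Form 1 → anchor (Cohort 1): v = (4.2/13.2)(52 − 54.5) + 8.5 = 7.70
anchor → Form 2 (Cohort 2): y = (12.1/4.5)(7.70 − 11.0) + 57.6 = 48.7

48.7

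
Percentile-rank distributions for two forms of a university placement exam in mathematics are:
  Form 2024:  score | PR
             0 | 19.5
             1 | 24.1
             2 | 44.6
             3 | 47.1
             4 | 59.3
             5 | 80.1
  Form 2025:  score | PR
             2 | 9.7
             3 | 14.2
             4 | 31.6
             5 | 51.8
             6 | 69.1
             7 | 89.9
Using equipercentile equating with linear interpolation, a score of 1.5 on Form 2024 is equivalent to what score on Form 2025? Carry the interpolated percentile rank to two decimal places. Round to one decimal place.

PR of 1.5 on Form 2024: 24.1 + (1.5 − 1)/(2 − 1) × (44.6 − 24.1) = 34.35
On Form 2025, PR 34.35 falls between score 4 (PR 31.6) and 5 (PR 51.8).
Interpolate: 4 + (34.35 − 31.6)/(51.8 − 31.6) × (5 − 4) = 4.1

4.1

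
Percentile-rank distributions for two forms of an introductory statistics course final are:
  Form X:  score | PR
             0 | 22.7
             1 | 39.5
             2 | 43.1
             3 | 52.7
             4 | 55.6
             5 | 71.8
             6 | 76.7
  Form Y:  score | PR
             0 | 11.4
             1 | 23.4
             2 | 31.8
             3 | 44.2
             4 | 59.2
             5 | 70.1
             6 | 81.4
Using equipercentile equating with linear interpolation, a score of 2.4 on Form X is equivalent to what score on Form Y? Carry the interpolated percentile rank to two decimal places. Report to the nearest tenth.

3.2

PR of 2.4 on Form X: 43.1 + (2.4 − 2)/(3 − 2) × (52.7 − 43.1) = 46.94
On Form Y, PR 46.94 falls between score 3 (PR 44.2) and 4 (PR 59.2).
Interpolate: 3 + (46.94 − 44.2)/(59.2 − 44.2) × (4 − 3) = 3.2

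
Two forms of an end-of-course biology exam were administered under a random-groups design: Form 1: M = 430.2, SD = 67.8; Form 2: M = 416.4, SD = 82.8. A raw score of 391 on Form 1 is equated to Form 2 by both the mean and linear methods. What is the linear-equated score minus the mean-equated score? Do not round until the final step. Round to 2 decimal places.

Mean-equated: 391 + (416.4 − 430.2) = 377.20
Linear-equated: (82.8/67.8)(391 − 430.2) + 416.4 = 368.527
Difference = 368.527 − 377.20 = -8.67

-8.67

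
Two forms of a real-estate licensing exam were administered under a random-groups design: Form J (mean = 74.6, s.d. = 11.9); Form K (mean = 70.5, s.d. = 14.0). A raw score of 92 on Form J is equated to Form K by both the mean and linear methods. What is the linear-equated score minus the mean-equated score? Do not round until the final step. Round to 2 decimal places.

3.07

Mean-equated: 92 + (70.5 − 74.6) = 87.90
Linear-equated: (14.0/11.9)(92 − 74.6) + 70.5 = 90.971
Difference = 90.971 − 87.90 = 3.07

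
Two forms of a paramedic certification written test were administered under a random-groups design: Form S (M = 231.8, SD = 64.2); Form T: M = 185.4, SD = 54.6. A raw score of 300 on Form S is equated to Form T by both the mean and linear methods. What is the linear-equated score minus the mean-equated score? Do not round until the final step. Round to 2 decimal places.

-10.20

Mean-equated: 300 + (185.4 − 231.8) = 253.60
Linear-equated: (54.6/64.2)(300 − 231.8) + 185.4 = 243.402
Difference = 243.402 − 253.60 = -10.20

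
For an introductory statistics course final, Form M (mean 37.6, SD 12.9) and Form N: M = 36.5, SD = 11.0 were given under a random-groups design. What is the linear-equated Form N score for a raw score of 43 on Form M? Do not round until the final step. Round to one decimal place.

41.1

Linear equating: y = (SD_Y/SD_X)(x − M_X) + M_Y
y = (11.0/12.9)(43 − 37.6) + 36.5
y = 0.852713 × 5.4 + 36.5 = 4.6047 + 36.5 = 41.1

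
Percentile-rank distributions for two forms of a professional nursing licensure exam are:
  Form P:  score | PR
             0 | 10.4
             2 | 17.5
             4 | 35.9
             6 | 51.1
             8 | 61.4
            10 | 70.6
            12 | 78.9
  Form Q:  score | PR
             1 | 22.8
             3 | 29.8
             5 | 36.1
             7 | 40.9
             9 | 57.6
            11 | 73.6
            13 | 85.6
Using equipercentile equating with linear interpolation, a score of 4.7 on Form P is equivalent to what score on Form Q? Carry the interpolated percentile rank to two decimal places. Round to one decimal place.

PR of 4.7 on Form P: 35.9 + (4.7 − 4)/(6 − 4) × (51.1 − 35.9) = 41.22
On Form Q, PR 41.22 falls between score 7 (PR 40.9) and 9 (PR 57.6).
Interpolate: 7 + (41.22 − 40.9)/(57.6 − 40.9) × (9 − 7) = 7.0

7.0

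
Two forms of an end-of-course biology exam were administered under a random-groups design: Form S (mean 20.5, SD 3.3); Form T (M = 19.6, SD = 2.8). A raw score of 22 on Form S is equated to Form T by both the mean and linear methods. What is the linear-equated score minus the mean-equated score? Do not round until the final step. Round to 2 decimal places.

Mean-equated: 22 + (19.6 − 20.5) = 21.10
Linear-equated: (2.8/3.3)(22 − 20.5) + 19.6 = 20.873
Difference = 20.873 − 21.10 = -0.23

-0.23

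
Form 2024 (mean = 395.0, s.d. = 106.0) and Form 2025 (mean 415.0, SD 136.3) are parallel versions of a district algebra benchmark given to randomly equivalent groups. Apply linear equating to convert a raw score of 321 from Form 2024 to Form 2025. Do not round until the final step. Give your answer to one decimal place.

319.8

Linear equating: y = (SD_Y/SD_X)(x − M_X) + M_Y
y = (136.3/106.0)(321 − 395.0) + 415.0
y = 1.285849 × -74.0 + 415.0 = -95.1528 + 415.0 = 319.8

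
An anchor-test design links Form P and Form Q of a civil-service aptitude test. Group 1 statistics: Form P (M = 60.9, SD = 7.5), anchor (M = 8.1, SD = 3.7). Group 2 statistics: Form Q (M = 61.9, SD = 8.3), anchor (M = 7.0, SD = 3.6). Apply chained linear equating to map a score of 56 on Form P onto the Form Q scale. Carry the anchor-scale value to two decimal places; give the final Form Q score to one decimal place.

Form P → anchor (Group 1): v = (3.7/7.5)(56 − 60.9) + 8.1 = 5.68
anchor → Form Q (Group 2): y = (8.3/3.6)(5.68 − 7.0) + 61.9 = 58.9

58.9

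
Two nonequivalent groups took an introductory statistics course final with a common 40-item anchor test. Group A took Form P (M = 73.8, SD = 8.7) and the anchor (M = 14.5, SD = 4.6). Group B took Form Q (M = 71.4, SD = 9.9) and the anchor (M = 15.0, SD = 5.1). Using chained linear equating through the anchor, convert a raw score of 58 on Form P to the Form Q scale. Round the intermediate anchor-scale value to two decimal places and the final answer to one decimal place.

54.2

Form P → anchor (Group A): v = (4.6/8.7)(58 − 73.8) + 14.5 = 6.15
anchor → Form Q (Group B): y = (9.9/5.1)(6.15 − 15.0) + 71.4 = 54.2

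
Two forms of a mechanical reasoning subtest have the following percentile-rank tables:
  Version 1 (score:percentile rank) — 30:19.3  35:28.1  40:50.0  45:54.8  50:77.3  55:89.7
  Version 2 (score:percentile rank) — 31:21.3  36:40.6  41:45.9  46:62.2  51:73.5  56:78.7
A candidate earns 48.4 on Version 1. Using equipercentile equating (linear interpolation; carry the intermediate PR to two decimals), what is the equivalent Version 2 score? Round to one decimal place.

PR of 48.4 on Version 1: 54.8 + (48.4 − 45)/(50 − 45) × (77.3 − 54.8) = 70.10
On Version 2, PR 70.10 falls between score 46 (PR 62.2) and 51 (PR 73.5).
Interpolate: 46 + (70.10 − 62.2)/(73.5 − 62.2) × (51 − 46) = 49.5

49.5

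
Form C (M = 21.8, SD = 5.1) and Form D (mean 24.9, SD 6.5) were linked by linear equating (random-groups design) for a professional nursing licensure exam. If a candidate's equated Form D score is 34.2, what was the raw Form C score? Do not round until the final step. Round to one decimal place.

Invert y = (SD_Y/SD_X)(x − M_X) + M_Y:
x = (SD_X/SD_Y)(y − M_Y) + M_X = (5.1/6.5)(34.2 − 24.9) + 21.8
x = 0.784615 × 9.300 + 21.8 = 29.1

29.1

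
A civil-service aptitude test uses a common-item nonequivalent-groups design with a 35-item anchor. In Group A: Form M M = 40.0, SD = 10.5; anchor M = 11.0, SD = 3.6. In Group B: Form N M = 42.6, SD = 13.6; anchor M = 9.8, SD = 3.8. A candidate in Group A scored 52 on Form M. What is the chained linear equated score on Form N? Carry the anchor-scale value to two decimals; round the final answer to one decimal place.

Form M → anchor (Group A): v = (3.6/10.5)(52 − 40.0) + 11.0 = 15.11
anchor → Form N (Group B): y = (13.6/3.8)(15.11 − 9.8) + 42.6 = 61.6

61.6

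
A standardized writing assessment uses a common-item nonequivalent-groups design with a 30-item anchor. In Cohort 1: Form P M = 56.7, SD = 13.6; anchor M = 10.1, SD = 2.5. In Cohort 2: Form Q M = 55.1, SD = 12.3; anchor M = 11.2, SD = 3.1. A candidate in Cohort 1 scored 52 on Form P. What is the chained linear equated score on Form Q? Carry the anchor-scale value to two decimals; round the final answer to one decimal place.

47.3

Form P → anchor (Cohort 1): v = (2.5/13.6)(52 − 56.7) + 10.1 = 9.24
anchor → Form Q (Cohort 2): y = (12.3/3.1)(9.24 − 11.2) + 55.1 = 47.3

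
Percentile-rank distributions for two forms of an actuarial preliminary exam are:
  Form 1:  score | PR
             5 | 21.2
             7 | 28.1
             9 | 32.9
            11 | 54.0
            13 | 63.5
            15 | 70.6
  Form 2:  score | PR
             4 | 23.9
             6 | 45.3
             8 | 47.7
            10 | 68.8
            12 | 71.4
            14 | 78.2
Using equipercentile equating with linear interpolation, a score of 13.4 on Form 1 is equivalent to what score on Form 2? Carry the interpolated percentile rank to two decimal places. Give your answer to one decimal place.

9.6

PR of 13.4 on Form 1: 63.5 + (13.4 − 13)/(15 − 13) × (70.6 − 63.5) = 64.92
On Form 2, PR 64.92 falls between score 8 (PR 47.7) and 10 (PR 68.8).
Interpolate: 8 + (64.92 − 47.7)/(68.8 − 47.7) × (10 − 8) = 9.6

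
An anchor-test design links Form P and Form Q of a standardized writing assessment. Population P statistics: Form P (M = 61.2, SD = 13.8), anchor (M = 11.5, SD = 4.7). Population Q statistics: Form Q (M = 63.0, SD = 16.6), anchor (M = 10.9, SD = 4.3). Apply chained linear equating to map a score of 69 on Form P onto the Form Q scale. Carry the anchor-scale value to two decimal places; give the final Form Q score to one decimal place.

75.6

Form P → anchor (Population P): v = (4.7/13.8)(69 − 61.2) + 11.5 = 14.16
anchor → Form Q (Population Q): y = (16.6/4.3)(14.16 − 10.9) + 63.0 = 75.6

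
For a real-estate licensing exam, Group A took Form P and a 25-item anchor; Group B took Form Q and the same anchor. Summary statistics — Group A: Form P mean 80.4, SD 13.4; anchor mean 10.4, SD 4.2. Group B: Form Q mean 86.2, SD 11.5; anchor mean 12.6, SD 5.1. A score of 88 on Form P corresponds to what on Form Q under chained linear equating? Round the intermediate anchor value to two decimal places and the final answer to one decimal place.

Form P → anchor (Group A): v = (4.2/13.4)(88 − 80.4) + 10.4 = 12.78
anchor → Form Q (Group B): y = (11.5/5.1)(12.78 − 12.6) + 86.2 = 86.6

86.6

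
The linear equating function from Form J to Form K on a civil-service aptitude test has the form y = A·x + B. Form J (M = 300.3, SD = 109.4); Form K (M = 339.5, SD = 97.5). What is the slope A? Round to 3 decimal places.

A = SD_Y / SD_X = 97.5 / 109.4 = 0.891

0.891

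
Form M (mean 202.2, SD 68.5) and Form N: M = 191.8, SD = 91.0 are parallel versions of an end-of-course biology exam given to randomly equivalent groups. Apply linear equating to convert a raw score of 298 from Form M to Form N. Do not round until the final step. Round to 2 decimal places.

Linear equating: y = (SD_Y/SD_X)(x − M_X) + M_Y
y = (91.0/68.5)(298 − 202.2) + 191.8
y = 1.328467 × 95.8 + 191.8 = 127.2672 + 191.8 = 319.07

319.07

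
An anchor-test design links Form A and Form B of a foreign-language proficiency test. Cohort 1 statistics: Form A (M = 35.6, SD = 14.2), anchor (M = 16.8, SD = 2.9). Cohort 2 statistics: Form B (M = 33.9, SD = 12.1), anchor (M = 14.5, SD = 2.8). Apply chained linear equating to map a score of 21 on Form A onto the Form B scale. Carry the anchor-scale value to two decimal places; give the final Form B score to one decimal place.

31.0

Form A → anchor (Cohort 1): v = (2.9/14.2)(21 − 35.6) + 16.8 = 13.82
anchor → Form B (Cohort 2): y = (12.1/2.8)(13.82 − 14.5) + 33.9 = 31.0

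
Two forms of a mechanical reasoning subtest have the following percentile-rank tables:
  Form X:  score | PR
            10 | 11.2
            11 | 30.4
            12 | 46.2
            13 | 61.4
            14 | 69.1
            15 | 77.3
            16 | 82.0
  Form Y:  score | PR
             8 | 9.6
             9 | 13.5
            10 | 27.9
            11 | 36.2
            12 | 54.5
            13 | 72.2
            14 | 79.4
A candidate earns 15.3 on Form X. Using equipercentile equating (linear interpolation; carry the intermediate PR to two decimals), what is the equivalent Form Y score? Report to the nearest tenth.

13.9

PR of 15.3 on Form X: 77.3 + (15.3 − 15)/(16 − 15) × (82.0 − 77.3) = 78.71
On Form Y, PR 78.71 falls between score 13 (PR 72.2) and 14 (PR 79.4).
Interpolate: 13 + (78.71 − 72.2)/(79.4 − 72.2) × (14 − 13) = 13.9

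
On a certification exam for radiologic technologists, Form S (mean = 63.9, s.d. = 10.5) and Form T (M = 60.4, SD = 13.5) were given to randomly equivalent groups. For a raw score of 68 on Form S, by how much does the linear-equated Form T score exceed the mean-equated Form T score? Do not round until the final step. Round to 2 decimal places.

Mean-equated: 68 + (60.4 − 63.9) = 64.50
Linear-equated: (13.5/10.5)(68 − 63.9) + 60.4 = 65.671
Difference = 65.671 − 64.50 = 1.17

1.17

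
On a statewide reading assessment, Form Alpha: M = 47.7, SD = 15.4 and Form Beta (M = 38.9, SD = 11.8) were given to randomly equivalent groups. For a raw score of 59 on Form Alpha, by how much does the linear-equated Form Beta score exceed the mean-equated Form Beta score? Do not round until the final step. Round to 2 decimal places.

Mean-equated: 59 + (38.9 − 47.7) = 50.20
Linear-equated: (11.8/15.4)(59 − 47.7) + 38.9 = 47.558
Difference = 47.558 − 50.20 = -2.64

-2.64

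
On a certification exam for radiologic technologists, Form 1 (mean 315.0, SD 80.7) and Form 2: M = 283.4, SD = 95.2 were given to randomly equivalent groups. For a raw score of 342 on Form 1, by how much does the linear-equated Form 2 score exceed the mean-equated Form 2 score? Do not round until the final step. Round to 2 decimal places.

4.85

Mean-equated: 342 + (283.4 − 315.0) = 310.40
Linear-equated: (95.2/80.7)(342 − 315.0) + 283.4 = 315.251
Difference = 315.251 − 310.40 = 4.85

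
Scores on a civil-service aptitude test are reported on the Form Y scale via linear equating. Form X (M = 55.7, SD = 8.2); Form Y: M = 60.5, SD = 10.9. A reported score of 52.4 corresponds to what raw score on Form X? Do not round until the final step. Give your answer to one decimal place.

49.6

Invert y = (SD_Y/SD_X)(x − M_X) + M_Y:
x = (SD_X/SD_Y)(y − M_Y) + M_X = (8.2/10.9)(52.4 − 60.5) + 55.7
x = 0.752294 × -8.100 + 55.7 = 49.6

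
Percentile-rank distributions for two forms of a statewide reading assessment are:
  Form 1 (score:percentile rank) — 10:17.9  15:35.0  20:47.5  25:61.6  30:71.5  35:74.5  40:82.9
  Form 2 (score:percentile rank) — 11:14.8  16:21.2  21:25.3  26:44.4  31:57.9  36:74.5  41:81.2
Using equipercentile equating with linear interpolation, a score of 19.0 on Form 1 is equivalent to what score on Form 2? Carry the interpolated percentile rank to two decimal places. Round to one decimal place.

PR of 19.0 on Form 1: 35.0 + (19.0 − 15)/(20 − 15) × (47.5 − 35.0) = 45.00
On Form 2, PR 45.00 falls between score 26 (PR 44.4) and 31 (PR 57.9).
Interpolate: 26 + (45.00 − 44.4)/(57.9 − 44.4) × (31 − 26) = 26.2

26.2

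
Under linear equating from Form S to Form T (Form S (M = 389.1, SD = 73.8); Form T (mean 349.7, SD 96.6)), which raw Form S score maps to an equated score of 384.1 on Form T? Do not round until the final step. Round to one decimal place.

Invert y = (SD_Y/SD_X)(x − M_X) + M_Y:
x = (SD_X/SD_Y)(y − M_Y) + M_X = (73.8/96.6)(384.1 − 349.7) + 389.1
x = 0.763975 × 34.400 + 389.1 = 415.4

415.4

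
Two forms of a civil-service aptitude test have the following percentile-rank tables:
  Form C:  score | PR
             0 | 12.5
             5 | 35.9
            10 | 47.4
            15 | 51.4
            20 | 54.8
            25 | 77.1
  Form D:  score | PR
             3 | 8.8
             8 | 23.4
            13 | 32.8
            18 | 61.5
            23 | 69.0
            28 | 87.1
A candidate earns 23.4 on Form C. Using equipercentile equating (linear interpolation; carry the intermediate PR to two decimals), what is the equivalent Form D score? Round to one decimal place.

23.3

PR of 23.4 on Form C: 54.8 + (23.4 − 20)/(25 − 20) × (77.1 − 54.8) = 69.96
On Form D, PR 69.96 falls between score 23 (PR 69.0) and 28 (PR 87.1).
Interpolate: 23 + (69.96 − 69.0)/(87.1 − 69.0) × (28 − 23) = 23.3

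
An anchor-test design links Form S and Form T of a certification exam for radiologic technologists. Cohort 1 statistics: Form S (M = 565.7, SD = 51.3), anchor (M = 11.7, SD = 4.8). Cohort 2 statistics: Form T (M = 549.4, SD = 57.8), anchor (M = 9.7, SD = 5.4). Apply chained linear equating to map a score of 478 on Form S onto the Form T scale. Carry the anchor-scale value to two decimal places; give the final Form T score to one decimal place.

Form S → anchor (Cohort 1): v = (4.8/51.3)(478 − 565.7) + 11.7 = 3.49
anchor → Form T (Cohort 2): y = (57.8/5.4)(3.49 − 9.7) + 549.4 = 482.9

482.9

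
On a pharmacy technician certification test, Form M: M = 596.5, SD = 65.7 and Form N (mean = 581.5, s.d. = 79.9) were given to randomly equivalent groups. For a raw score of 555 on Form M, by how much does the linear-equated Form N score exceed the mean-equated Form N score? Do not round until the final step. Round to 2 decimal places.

Mean-equated: 555 + (581.5 − 596.5) = 540.00
Linear-equated: (79.9/65.7)(555 − 596.5) + 581.5 = 531.030
Difference = 531.030 − 540.00 = -8.97

-8.97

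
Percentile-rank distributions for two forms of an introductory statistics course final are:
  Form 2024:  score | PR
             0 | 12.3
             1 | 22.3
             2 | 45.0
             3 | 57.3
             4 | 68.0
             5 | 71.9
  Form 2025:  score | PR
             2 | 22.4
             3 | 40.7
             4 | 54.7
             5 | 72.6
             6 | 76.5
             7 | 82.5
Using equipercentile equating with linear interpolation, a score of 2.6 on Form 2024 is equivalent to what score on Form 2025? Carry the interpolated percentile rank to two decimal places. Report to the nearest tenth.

3.8

PR of 2.6 on Form 2024: 45.0 + (2.6 − 2)/(3 − 2) × (57.3 − 45.0) = 52.38
On Form 2025, PR 52.38 falls between score 3 (PR 40.7) and 4 (PR 54.7).
Interpolate: 3 + (52.38 − 40.7)/(54.7 − 40.7) × (4 − 3) = 3.8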